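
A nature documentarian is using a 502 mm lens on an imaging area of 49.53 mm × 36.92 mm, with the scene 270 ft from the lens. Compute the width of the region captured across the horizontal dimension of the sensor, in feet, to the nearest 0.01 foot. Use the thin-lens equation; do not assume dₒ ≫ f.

dₒ: 270 ft × 304.8 mm/ft = 82296.00 mm.
Similar triangles through the lens centre give W/dₒ = w/dᵢ; with 1/f = 1/dₒ + 1/dᵢ this gives W = w·(dₒ − f)/f.
W = 49.53 mm × (82296 − 502) / 502 = 49.53 × 162.9362 ≈ 8070.232 mm = 8070.232/304.8 ft = 26.4771 ft.

26.48 ft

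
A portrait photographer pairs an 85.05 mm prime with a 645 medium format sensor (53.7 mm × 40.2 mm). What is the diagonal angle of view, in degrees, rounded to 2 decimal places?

43.04°

Sensor diagonal = √(53.7² + 40.2²) = √4499.7300 ≈ 67.0800 mm.
Angle of view α = 2·arctan(d/2f) with d = 67.0800 mm and f = 85.05 mm.
d/2f = 0.39436; arctan(0.39436) ≈ 21.5221°, so α ≈ 43.0442°.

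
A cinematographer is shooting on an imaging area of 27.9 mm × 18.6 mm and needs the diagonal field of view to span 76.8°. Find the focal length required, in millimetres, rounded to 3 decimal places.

Sensor diagonal = √(27.9² + 18.6²) = √1124.3700 ≈ 33.5316 mm.
From α = 2·arctan(d/2f) we get f = d / (2·tan(α/2)).
With d = 33.5316 mm and α/2 = 38.4°, tan(α/2) ≈ 0.79259, so f ≈ 33.5316 / 1.58518 ≈ 21.1532 mm.

21.153 mm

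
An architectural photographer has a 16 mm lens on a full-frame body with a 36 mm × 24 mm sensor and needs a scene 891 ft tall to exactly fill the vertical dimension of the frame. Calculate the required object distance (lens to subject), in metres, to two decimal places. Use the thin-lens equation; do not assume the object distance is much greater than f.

W: 891 ft × 304.8 mm/ft = 271576.79 mm.
Magnification m = h/W = dᵢ/dₒ; combined with 1/f = 1/dₒ + 1/dᵢ this gives dₒ = f·(1 + W/h).
dₒ = 16 mm × (1 + 271577/24) = 16 × 11316.6996 ≈ 181067.194 mm = 181.067 m.

181.07 m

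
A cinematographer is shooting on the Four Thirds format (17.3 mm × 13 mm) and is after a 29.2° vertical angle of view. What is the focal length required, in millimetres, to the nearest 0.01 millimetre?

24.95 mm

From α = 2·arctan(h/2f) we get f = h / (2·tan(α/2)).
With h = 13 mm and α/2 = 14.6°, tan(α/2) ≈ 0.26048, so f ≈ 13 / 0.52096 ≈ 24.9539 mm.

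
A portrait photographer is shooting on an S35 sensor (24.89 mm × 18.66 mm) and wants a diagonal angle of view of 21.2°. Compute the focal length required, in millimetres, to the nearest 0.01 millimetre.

Sensor diagonal = √(24.89² + 18.66²) = √967.7077 ≈ 31.1080 mm.
From α = 2·arctan(d/2f) we get f = d / (2·tan(α/2)).
With d = 31.1080 mm and α/2 = 10.6°, tan(α/2) ≈ 0.18714, so f ≈ 31.1080 / 0.37429 ≈ 83.1121 mm.

83.11 mm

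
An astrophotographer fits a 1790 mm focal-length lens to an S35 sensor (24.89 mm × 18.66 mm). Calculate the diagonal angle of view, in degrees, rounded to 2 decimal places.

1.00°

Sensor diagonal = √(24.89² + 18.66²) = √967.7077 ≈ 31.1080 mm.
Angle of view α = 2·arctan(d/2f) with d = 31.1080 mm and f = 1790 mm.
d/2f = 0.00869; arctan(0.00869) ≈ 0.4979°, so α ≈ 0.9957°.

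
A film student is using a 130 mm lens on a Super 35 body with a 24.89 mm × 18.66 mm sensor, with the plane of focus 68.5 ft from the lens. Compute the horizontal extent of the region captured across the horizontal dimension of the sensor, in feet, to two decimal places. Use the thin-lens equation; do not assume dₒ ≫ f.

13.03 ft

dₒ: 68.5 ft × 304.8 mm/ft = 20878.80 mm.
Similar triangles through the lens centre give W/dₒ = w/dᵢ; with 1/f = 1/dₒ + 1/dᵢ this gives W = w·(dₒ − f)/f.
W = 24.89 mm × (20878.8 − 130) / 130 = 24.89 × 159.6061 ≈ 3972.597 mm = 3972.597/304.8 ft = 13.0335 ft.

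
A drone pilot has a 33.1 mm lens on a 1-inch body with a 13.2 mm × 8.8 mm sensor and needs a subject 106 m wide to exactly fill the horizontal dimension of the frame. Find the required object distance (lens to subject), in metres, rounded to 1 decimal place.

W: 106 m = 106000 mm.
Magnification m = w/W = dᵢ/dₒ; combined with 1/f = 1/dₒ + 1/dᵢ this gives dₒ = f·(1 + W/w).
dₒ = 33.1 mm × (1 + 106000/13.2) = 33.1 × 8031.3030 ≈ 265836.130 mm = 265.836 m.

265.8 m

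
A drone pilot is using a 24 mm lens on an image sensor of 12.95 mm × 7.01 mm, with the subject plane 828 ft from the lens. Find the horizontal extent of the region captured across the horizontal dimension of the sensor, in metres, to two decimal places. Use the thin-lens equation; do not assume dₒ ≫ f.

136.16 m

dₒ: 828 ft × 304.8 mm/ft = 252374.39 mm.
Similar triangles through the lens centre give W/dₒ = w/dᵢ; with 1/f = 1/dₒ + 1/dᵢ this gives W = w·(dₒ − f)/f.
W = 12.95 mm × (252374 − 24) / 24 = 12.95 × 10514.5997 ≈ 136164.066 mm = 136.164 m.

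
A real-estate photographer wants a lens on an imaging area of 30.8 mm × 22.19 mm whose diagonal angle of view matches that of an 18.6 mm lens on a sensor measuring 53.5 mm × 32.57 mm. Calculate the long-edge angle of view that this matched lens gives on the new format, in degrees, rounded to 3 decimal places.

107.591°

Sensor diagonal = √(53.5² + 32.57²) = √3923.0549 ≈ 62.6343 mm.
Sensor diagonal = √(30.8² + 22.19²) = √1441.0361 ≈ 37.9610 mm.
Equal diagonal AOV ⇒ f₂ = f₁ · 37.9610/62.6343 = 18.6 × 0.60607 ≈ 11.2730 mm.
Long-edge AOV on the new format = 2·arctan(30.8 / (2 × 11.2730)) = 2·arctan(1.36610) ≈ 107.5909°.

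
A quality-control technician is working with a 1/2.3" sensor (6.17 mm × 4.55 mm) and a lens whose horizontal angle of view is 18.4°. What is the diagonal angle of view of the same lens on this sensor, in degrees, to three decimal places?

From the horizontal AOV: f = 6.17 / (2·tan(9.2°)) = 6.17 / 0.32393 ≈ 19.0474 mm.
Sensor diagonal = √(6.17² + 4.55²) = √58.7714 ≈ 7.6663 mm.
Diagonal AOV = 2·arctan(7.6663 / (2 × 19.0474)) = 2·arctan(0.20124) ≈ 22.7567°.

22.757°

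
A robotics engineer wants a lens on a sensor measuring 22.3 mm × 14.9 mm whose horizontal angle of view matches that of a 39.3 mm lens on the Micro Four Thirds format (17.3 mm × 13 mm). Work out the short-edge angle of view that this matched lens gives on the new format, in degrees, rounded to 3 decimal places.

16.732°

Equal horizontal AOV ⇒ f₂ = f₁ · 22.3/17.3 = 39.3 × 1.28902 ≈ 50.6584 mm.
Short-edge AOV on the new format = 2·arctan(14.9 / (2 × 50.6584)) = 2·arctan(0.14706) ≈ 16.7323°.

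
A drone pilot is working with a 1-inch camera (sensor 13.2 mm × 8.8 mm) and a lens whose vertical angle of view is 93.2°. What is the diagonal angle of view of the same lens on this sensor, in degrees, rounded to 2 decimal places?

124.64°

From the vertical AOV: f = 8.8 / (2·tan(46.6°)) = 8.8 / 2.11494 ≈ 4.1609 mm.
Sensor diagonal = √(13.2² + 8.8²) = √251.6800 ≈ 15.8644 mm.
Diagonal AOV = 2·arctan(15.8644 / (2 × 4.1609)) = 2·arctan(1.90638) ≈ 124.6411°.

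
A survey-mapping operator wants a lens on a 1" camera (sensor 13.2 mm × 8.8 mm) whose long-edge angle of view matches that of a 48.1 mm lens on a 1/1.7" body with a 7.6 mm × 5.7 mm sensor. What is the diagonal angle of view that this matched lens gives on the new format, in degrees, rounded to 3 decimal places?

10.848°

Equal long-edge AOV ⇒ f₂ = f₁ · 13.2/7.6 = 48.1 × 1.73684 ≈ 83.5421 mm.
Sensor diagonal = √(13.2² + 8.8²) = √251.6800 ≈ 15.8644 mm.
Diagonal AOV on the new format = 2·arctan(15.8644 / (2 × 83.5421)) = 2·arctan(0.09495) ≈ 10.8478°.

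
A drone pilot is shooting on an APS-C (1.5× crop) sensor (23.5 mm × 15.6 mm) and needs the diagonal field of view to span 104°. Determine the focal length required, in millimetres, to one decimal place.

Sensor diagonal = √(23.5² + 15.6²) = √795.6100 ≈ 28.2066 mm.
From α = 2·arctan(d/2f) we get f = d / (2·tan(α/2)).
With d = 28.2066 mm and α/2 = 52°, tan(α/2) ≈ 1.27994, so f ≈ 28.2066 / 2.55988 ≈ 11.0187 mm.

11.0 mm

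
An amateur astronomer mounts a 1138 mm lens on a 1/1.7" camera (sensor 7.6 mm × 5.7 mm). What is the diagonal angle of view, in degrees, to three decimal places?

Sensor diagonal = √(7.6² + 5.7²) = √90.2500 ≈ 9.5000 mm.
Angle of view α = 2·arctan(d/2f) with d = 9.5000 mm and f = 1138 mm.
d/2f = 0.00417; arctan(0.00417) ≈ 0.2392°, so α ≈ 0.4783°.

0.478°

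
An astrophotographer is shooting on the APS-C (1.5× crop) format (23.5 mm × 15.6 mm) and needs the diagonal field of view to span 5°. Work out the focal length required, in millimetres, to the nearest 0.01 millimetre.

323.02 mm

Sensor diagonal = √(23.5² + 15.6²) = √795.6100 ≈ 28.2066 mm.
From α = 2·arctan(d/2f) we get f = d / (2·tan(α/2)).
With d = 28.2066 mm and α/2 = 2.5°, tan(α/2) ≈ 0.04366, so f ≈ 28.2066 / 0.08732 ≈ 323.0182 mm.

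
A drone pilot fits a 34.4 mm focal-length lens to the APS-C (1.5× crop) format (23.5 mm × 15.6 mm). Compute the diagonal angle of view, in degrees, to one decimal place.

Sensor diagonal = √(23.5² + 15.6²) = √795.6100 ≈ 28.2066 mm.
Angle of view α = 2·arctan(d/2f) with d = 28.2066 mm and f = 34.4 mm.
d/2f = 0.40998; arctan(0.40998) ≈ 22.2926°, so α ≈ 44.5852°.

44.6°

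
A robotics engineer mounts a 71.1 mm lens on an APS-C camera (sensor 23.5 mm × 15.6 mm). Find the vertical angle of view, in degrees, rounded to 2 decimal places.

12.52°

Angle of view α = 2·arctan(h/2f) with h = 15.6 mm and f = 71.1 mm.
h/2f = 0.10970; arctan(0.10970) ≈ 6.2606°, so α ≈ 12.5212°.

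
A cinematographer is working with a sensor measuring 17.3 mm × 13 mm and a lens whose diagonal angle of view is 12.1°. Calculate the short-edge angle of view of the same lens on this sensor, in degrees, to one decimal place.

Sensor diagonal = √(17.3² + 13²) = √468.2900 ≈ 21.6400 mm.
From the diagonal AOV: f = 21.6400 / (2·tan(6.05°)) = 21.6400 / 0.21197 ≈ 102.0884 mm.
Short-edge AOV = 2·arctan(13 / (2 × 102.0884)) = 2·arctan(0.06367) ≈ 7.2862°.

7.3°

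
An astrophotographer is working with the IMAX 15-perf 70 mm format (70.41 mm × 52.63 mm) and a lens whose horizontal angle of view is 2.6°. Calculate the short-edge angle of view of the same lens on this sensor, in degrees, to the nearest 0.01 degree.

From the horizontal AOV: f = 70.41 / (2·tan(1.3°)) = 70.41 / 0.04539 ≈ 1551.3475 mm.
Short-edge AOV = 2·arctan(52.63 / (2 × 1551.3475)) = 2·arctan(0.01696) ≈ 1.9436°.

1.94°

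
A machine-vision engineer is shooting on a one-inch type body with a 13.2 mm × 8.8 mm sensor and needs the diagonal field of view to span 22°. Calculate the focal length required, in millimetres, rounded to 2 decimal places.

40.81 mm

Sensor diagonal = √(13.2² + 8.8²) = √251.6800 ≈ 15.8644 mm.
From α = 2·arctan(d/2f) we get f = d / (2·tan(α/2)).
With d = 15.8644 mm and α/2 = 11°, tan(α/2) ≈ 0.19438, so f ≈ 15.8644 / 0.38876 ≈ 40.8077 mm.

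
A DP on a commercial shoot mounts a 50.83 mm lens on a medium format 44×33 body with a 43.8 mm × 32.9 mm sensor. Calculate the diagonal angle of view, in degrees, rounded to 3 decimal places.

Sensor diagonal = √(43.8² + 32.9²) = √3000.8500 ≈ 54.7800 mm.
Angle of view α = 2·arctan(d/2f) with d = 54.7800 mm and f = 50.83 mm.
d/2f = 0.53886; arctan(0.53886) ≈ 28.3182°, so α ≈ 56.6365°.

56.636°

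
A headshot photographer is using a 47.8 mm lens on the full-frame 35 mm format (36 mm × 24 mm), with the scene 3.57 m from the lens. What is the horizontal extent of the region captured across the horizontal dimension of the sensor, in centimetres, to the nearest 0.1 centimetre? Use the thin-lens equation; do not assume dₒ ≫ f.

dₒ: 3.57 m = 3570 mm.
Similar triangles through the lens centre give W/dₒ = w/dᵢ; with 1/f = 1/dₒ + 1/dᵢ this gives W = w·(dₒ − f)/f.
W = 36 mm × (3570 − 47.8) / 47.8 = 36 × 73.6862 ≈ 2652.703 mm = 265.27 cm.

265.3 cm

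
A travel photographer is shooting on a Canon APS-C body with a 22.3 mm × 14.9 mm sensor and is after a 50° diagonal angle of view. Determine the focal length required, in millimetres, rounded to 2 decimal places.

28.76 mm

Sensor diagonal = √(22.3² + 14.9²) = √719.3000 ≈ 26.8198 mm.
From α = 2·arctan(d/2f) we get f = d / (2·tan(α/2)).
With d = 26.8198 mm and α/2 = 25°, tan(α/2) ≈ 0.46631, so f ≈ 26.8198 / 0.93262 ≈ 28.7576 mm.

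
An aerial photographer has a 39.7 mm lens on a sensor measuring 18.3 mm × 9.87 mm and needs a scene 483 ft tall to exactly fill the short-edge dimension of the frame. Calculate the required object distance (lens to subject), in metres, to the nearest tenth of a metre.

W: 483 ft × 304.8 mm/ft = 147218.40 mm.
Magnification m = h/W = dᵢ/dₒ; combined with 1/f = 1/dₒ + 1/dᵢ this gives dₒ = f·(1 + W/h).
dₒ = 39.7 mm × (1 + 147218/9.87) = 39.7 × 14916.7442 ≈ 592194.745 mm = 592.195 m.

592.2 m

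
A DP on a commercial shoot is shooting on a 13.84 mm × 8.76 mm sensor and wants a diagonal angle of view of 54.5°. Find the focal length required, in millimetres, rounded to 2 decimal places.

Sensor diagonal = √(13.84² + 8.76²) = √268.2832 ≈ 16.3794 mm.
From α = 2·arctan(d/2f) we get f = d / (2·tan(α/2)).
With d = 16.3794 mm and α/2 = 27.25°, tan(α/2) ≈ 0.51503, so f ≈ 16.3794 / 1.03007 ≈ 15.9012 mm.

15.90 mm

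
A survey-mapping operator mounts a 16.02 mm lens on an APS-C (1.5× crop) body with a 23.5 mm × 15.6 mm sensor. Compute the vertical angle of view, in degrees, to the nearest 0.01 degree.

51.92°

Angle of view α = 2·arctan(h/2f) with h = 15.6 mm and f = 16.02 mm.
h/2f = 0.48689; arctan(0.48689) ≈ 25.9611°, so α ≈ 51.9221°.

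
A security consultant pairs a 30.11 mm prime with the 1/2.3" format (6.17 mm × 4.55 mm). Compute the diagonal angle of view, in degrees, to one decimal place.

Sensor diagonal = √(6.17² + 4.55²) = √58.7714 ≈ 7.6663 mm.
Angle of view α = 2·arctan(d/2f) with d = 7.6663 mm and f = 30.11 mm.
d/2f = 0.12730; arctan(0.12730) ≈ 7.2550°, so α ≈ 14.5099°.

14.5°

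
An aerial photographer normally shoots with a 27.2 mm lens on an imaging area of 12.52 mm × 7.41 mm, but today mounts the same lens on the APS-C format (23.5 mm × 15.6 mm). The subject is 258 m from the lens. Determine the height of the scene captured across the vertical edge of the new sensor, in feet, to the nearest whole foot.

The focal length stays 27.2 mm; the relevant sensor dimension is now h = 15.6 mm. Object distance dₒ = 258 m = 258000 mm.
Thin-lens field height W = h·(dₒ − f)/f = 15.6 × (258000 − 27.2)/27.2 ≈ 147954.988 mm = 147954.988/304.8 ft = 485.417 ft.

485 ft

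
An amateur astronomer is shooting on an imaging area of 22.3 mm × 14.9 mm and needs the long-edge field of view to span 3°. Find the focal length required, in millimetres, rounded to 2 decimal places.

From α = 2·arctan(w/2f) we get f = w / (2·tan(α/2)).
With w = 22.3 mm and α/2 = 1.5°, tan(α/2) ≈ 0.02619, so f ≈ 22.3 / 0.05237 ≈ 425.8013 mm.

425.80 mm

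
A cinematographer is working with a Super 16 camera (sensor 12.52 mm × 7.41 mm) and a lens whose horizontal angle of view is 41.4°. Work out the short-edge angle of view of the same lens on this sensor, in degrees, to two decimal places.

From the horizontal AOV: f = 12.52 / (2·tan(20.7°)) = 12.52 / 0.75574 ≈ 16.5666 mm.
Short-edge AOV = 2·arctan(7.41 / (2 × 16.5666)) = 2·arctan(0.22364) ≈ 25.2127°.

25.21°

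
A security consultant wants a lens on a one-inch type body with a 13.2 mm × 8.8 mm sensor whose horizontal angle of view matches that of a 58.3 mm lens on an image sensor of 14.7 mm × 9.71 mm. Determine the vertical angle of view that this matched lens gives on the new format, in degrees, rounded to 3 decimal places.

Equal horizontal AOV ⇒ f₂ = f₁ · 13.2/14.7 = 58.3 × 0.89796 ≈ 52.3510 mm.
Vertical AOV on the new format = 2·arctan(8.8 / (2 × 52.3510)) = 2·arctan(0.08405) ≈ 9.6086°.

9.609°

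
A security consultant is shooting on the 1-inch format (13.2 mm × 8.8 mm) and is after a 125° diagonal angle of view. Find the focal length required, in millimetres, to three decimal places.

Sensor diagonal = √(13.2² + 8.8²) = √251.6800 ≈ 15.8644 mm.
From α = 2·arctan(d/2f) we get f = d / (2·tan(α/2)).
With d = 15.8644 mm and α/2 = 62.5°, tan(α/2) ≈ 1.92098, so f ≈ 15.8644 / 3.84196 ≈ 4.1292 mm.

4.129 mm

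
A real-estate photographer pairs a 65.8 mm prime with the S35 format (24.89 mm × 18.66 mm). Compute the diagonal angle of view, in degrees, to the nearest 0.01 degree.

26.60°

Sensor diagonal = √(24.89² + 18.66²) = √967.7077 ≈ 31.1080 mm.
Angle of view α = 2·arctan(d/2f) with d = 31.1080 mm and f = 65.8 mm.
d/2f = 0.23638; arctan(0.23638) ≈ 13.2996°, so α ≈ 26.5992°.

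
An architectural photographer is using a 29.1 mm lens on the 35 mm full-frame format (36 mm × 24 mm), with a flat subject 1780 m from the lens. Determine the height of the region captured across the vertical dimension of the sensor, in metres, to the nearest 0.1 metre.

1468.0 m

dₒ: 1780 m = 1.78e+06 mm.
Similar triangles through the lens centre give W/dₒ = h/dᵢ; with 1/f = 1/dₒ + 1/dᵢ this gives W = h·(dₒ − f)/f.
W = 24 mm × (1.78e+06 − 29.1) / 29.1 = 24 × 61167.3849 ≈ 1468017.237 mm = 1468.02 m.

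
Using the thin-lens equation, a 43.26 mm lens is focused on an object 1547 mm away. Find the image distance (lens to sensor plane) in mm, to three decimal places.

44.505 mm

1/dᵢ = 1/f − 1/dₒ = 1/43.26 − 1/1547 = 0.0224696 mm⁻¹.
dᵢ = 1/0.0224696 ≈ 44.5045 mm.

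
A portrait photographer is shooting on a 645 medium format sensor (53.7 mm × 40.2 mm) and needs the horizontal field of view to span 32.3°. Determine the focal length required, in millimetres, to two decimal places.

92.72 mm

From α = 2·arctan(w/2f) we get f = w / (2·tan(α/2)).
With w = 53.7 mm and α/2 = 16.15°, tan(α/2) ≈ 0.28958, so f ≈ 53.7 / 0.57916 ≈ 92.7202 mm.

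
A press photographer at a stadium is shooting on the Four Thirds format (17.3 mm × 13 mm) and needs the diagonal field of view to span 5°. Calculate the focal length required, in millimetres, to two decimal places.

247.82 mm

Sensor diagonal = √(17.3² + 13²) = √468.2900 ≈ 21.6400 mm.
From α = 2·arctan(d/2f) we get f = d / (2·tan(α/2)).
With d = 21.6400 mm and α/2 = 2.5°, tan(α/2) ≈ 0.04366, so f ≈ 21.6400 / 0.08732 ≈ 247.8188 mm.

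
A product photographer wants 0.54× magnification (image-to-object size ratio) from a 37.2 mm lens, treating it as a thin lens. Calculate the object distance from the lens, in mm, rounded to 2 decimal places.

With m = dᵢ/dₒ and 1/f = 1/dₒ + 1/dᵢ, substituting dᵢ = m·dₒ gives 1/f = (1 + 1/m)/dₒ, hence dₒ = f·(1 + 1/m).
dₒ = 37.2 × (1 + 1/0.54) = 37.2 × 2.85185 ≈ 106.089 mm.

106.09 mm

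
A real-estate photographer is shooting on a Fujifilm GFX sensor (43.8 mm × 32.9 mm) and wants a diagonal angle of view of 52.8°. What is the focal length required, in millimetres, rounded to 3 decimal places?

55.177 mm

Sensor diagonal = √(43.8² + 32.9²) = √3000.8500 ≈ 54.7800 mm.
From α = 2·arctan(d/2f) we get f = d / (2·tan(α/2)).
With d = 54.7800 mm and α/2 = 26.4°, tan(α/2) ≈ 0.49640, so f ≈ 54.7800 / 0.99281 ≈ 55.1768 mm.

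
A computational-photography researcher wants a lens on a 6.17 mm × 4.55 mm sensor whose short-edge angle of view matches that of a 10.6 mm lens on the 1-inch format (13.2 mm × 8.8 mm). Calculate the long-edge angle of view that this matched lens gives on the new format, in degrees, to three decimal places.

58.749°

Equal short-edge AOV ⇒ f₂ = f₁ · 4.55/8.8 = 10.6 × 0.51705 ≈ 5.4807 mm.
Long-edge AOV on the new format = 2·arctan(6.17 / (2 × 5.4807)) = 2·arctan(0.56289) ≈ 58.7491°.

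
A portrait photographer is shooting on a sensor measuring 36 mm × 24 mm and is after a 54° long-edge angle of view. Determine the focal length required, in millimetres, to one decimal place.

35.3 mm

From α = 2·arctan(w/2f) we get f = w / (2·tan(α/2)).
With w = 36 mm and α/2 = 27°, tan(α/2) ≈ 0.50953, so f ≈ 36 / 1.01905 ≈ 35.3270 mm.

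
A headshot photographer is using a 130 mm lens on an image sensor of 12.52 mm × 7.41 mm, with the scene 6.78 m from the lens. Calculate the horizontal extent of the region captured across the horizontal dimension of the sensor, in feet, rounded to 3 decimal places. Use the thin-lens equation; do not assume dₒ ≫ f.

dₒ: 6.78 m = 6780 mm.
Similar triangles through the lens centre give W/dₒ = w/dᵢ; with 1/f = 1/dₒ + 1/dᵢ this gives W = w·(dₒ − f)/f.
W = 12.52 mm × (6780 − 130) / 130 = 12.52 × 51.1538 ≈ 640.446 mm = 640.446/304.8 ft = 2.1012 ft.

2.101 ft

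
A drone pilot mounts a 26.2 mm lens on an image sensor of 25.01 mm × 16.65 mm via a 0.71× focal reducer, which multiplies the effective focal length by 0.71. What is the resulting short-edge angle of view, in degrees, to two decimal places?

48.22°

Effective focal length f = 26.2 × 0.71 = 18.602 mm.
α = 2·arctan(16.65 / (2 × 18.602)) = 2·arctan(0.44753) ≈ 48.2201°.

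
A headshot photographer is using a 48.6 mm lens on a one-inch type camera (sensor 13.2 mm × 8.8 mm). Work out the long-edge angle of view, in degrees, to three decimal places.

Angle of view α = 2·arctan(w/2f) with w = 13.2 mm and f = 48.6 mm.
w/2f = 0.13580; arctan(0.13580) ≈ 7.7336°, so α ≈ 15.4672°.

15.467°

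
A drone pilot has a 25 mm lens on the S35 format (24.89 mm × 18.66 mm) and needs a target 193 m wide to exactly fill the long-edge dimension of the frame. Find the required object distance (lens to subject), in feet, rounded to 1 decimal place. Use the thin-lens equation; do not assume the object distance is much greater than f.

636.1 ft

W: 193 m = 193000 mm.
Magnification m = w/W = dᵢ/dₒ; combined with 1/f = 1/dₒ + 1/dᵢ this gives dₒ = f·(1 + W/w).
dₒ = 25 mm × (1 + 193000/24.89) = 25 × 7755.1181 ≈ 193877.953 mm = 193877.953/304.8 ft = 636.083 ft.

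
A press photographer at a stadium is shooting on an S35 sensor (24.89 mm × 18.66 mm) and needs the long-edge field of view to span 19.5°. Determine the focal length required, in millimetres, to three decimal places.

72.426 mm

From α = 2·arctan(w/2f) we get f = w / (2·tan(α/2)).
With w = 24.89 mm and α/2 = 9.75°, tan(α/2) ≈ 0.17183, so f ≈ 24.89 / 0.34366 ≈ 72.4256 mm.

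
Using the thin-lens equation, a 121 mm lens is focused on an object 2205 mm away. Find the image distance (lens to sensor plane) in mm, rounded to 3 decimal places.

128.025 mm

1/dᵢ = 1/f − 1/dₒ = 1/121 − 1/2205 = 0.0078109 mm⁻¹.
dᵢ = 1/0.0078109 ≈ 128.0254 mm.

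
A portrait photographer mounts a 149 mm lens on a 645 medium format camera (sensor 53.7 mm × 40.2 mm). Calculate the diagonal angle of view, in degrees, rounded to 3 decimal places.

Sensor diagonal = √(53.7² + 40.2²) = √4499.7300 ≈ 67.0800 mm.
Angle of view α = 2·arctan(d/2f) with d = 67.0800 mm and f = 149 mm.
d/2f = 0.22510; arctan(0.22510) ≈ 12.6859°, so α ≈ 25.3718°.

25.372°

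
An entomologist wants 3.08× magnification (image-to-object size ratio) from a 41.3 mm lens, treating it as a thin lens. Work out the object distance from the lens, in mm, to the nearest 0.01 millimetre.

With m = dᵢ/dₒ and 1/f = 1/dₒ + 1/dᵢ, substituting dᵢ = m·dₒ gives 1/f = (1 + 1/m)/dₒ, hence dₒ = f·(1 + 1/m).
dₒ = 41.3 × (1 + 1/3.08) = 41.3 × 1.32468 ≈ 54.709 mm.

54.71 mm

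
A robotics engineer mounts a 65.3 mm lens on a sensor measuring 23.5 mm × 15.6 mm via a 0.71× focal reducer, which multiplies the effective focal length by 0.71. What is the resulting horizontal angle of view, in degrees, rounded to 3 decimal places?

Effective focal length f = 65.3 × 0.71 = 46.363 mm.
α = 2·arctan(23.5 / (2 × 46.363)) = 2·arctan(0.25343) ≈ 28.4426°.

28.443°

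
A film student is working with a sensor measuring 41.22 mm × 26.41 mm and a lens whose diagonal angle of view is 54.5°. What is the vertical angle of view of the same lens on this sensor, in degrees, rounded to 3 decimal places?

Sensor diagonal = √(41.22² + 26.41²) = √2396.5765 ≈ 48.9548 mm.
From the diagonal AOV: f = 48.9548 / (2·tan(27.25°)) = 48.9548 / 1.03007 ≈ 47.5258 mm.
Vertical AOV = 2·arctan(26.41 / (2 × 47.5258)) = 2·arctan(0.27785) ≈ 31.0558°.

31.056°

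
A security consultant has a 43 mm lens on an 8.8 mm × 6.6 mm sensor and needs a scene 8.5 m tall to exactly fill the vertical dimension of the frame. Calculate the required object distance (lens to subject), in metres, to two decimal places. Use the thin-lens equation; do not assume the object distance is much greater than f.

W: 8.5 m = 8500 mm.
Magnification m = h/W = dᵢ/dₒ; combined with 1/f = 1/dₒ + 1/dᵢ this gives dₒ = f·(1 + W/h).
dₒ = 43 mm × (1 + 8500/6.6) = 43 × 1288.8788 ≈ 55421.788 mm = 55.4218 m.

55.42 m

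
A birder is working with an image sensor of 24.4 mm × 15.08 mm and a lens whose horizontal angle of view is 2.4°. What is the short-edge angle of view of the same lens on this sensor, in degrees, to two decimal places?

1.48°

From the horizontal AOV: f = 24.4 / (2·tan(1.2°)) = 24.4 / 0.04189 ≈ 582.4219 mm.
Short-edge AOV = 2·arctan(15.08 / (2 × 582.4219)) = 2·arctan(0.01295) ≈ 1.4834°.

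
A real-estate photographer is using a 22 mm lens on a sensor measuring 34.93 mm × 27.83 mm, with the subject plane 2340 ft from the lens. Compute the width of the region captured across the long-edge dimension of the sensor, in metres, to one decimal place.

dₒ: 2340 ft × 304.8 mm/ft = 713231.98 mm.
Similar triangles through the lens centre give W/dₒ = w/dᵢ; with 1/f = 1/dₒ + 1/dᵢ this gives W = w·(dₒ − f)/f.
W = 34.93 mm × (713232 − 22) / 22 = 34.93 × 32418.6353 ≈ 1132382.932 mm = 1132.38 m.

1132.4 m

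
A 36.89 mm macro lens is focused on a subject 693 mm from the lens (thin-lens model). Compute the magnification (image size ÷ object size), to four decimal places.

0.0562×

Thin lens: 1/f = 1/dₒ + 1/dᵢ → 1/dᵢ = 1/36.89 − 1/693 = 0.0256646 mm⁻¹, so dᵢ ≈ 38.9642 mm.
Magnification m = dᵢ/dₒ = 38.9642/693 ≈ 0.05623.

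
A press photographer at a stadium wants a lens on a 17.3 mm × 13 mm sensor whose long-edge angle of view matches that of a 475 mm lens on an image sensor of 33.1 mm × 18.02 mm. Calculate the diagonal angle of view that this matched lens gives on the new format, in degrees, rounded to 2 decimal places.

4.99°

Equal long-edge AOV ⇒ f₂ = f₁ · 17.3/33.1 = 475 × 0.52266 ≈ 248.2628 mm.
Sensor diagonal = √(17.3² + 13²) = √468.2900 ≈ 21.6400 mm.
Diagonal AOV on the new format = 2·arctan(21.6400 / (2 × 248.2628)) = 2·arctan(0.04358) ≈ 4.9911°.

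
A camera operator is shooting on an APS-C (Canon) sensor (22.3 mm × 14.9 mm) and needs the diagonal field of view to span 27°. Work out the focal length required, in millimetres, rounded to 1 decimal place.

55.9 mm

Sensor diagonal = √(22.3² + 14.9²) = √719.3000 ≈ 26.8198 mm.
From α = 2·arctan(d/2f) we get f = d / (2·tan(α/2)).
With d = 26.8198 mm and α/2 = 13.5°, tan(α/2) ≈ 0.24008, so f ≈ 26.8198 / 0.48016 ≈ 55.8562 mm.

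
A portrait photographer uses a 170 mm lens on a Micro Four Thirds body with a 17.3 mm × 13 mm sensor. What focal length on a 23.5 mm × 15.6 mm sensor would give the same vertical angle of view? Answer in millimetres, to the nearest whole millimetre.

Equal angle of view means equal height/f ratio, so f₂ = f₁ · (height₂/height₁) = 170 × 15.6/13.
f₂ = 170 × 1.20000 ≈ 204.000 mm.

204 mm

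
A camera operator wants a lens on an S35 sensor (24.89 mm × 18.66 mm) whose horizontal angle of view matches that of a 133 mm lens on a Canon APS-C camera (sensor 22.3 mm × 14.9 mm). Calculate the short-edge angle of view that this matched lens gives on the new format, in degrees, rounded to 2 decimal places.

7.19°

Equal horizontal AOV ⇒ f₂ = f₁ · 24.89/22.3 = 133 × 1.11614 ≈ 148.4471 mm.
Short-edge AOV on the new format = 2·arctan(18.66 / (2 × 148.4471)) = 2·arctan(0.06285) ≈ 7.1927°.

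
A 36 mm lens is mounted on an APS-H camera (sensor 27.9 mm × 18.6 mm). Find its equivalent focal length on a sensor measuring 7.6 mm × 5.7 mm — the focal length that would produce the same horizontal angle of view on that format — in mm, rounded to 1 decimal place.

Equal angle of view means equal width/f ratio, so f₂ = f₁ · (width₂/width₁) = 36 × 7.6/27.9.
f₂ = 36 × 0.27240 ≈ 9.806 mm.

9.8 mm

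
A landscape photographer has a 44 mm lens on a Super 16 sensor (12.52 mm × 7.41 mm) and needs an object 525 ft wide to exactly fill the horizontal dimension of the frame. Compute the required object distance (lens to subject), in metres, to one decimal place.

W: 525 ft × 304.8 mm/ft = 160019.99 mm.
Magnification m = w/W = dᵢ/dₒ; combined with 1/f = 1/dₒ + 1/dᵢ this gives dₒ = f·(1 + W/w).
dₒ = 44 mm × (1 + 160020/12.52) = 44 × 12782.1498 ≈ 562414.589 mm = 562.415 m.

562.4 m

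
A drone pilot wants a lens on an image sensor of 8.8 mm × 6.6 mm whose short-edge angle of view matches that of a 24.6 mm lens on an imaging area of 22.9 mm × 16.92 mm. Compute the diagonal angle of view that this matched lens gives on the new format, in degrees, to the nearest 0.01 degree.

59.64°

Equal short-edge AOV ⇒ f₂ = f₁ · 6.6/16.92 = 24.6 × 0.39007 ≈ 9.5957 mm.
Sensor diagonal = √(8.8² + 6.6²) = √121.0000 ≈ 11.0000 mm.
Diagonal AOV on the new format = 2·arctan(11.0000 / (2 × 9.5957)) = 2·arctan(0.57317) ≈ 59.6401°.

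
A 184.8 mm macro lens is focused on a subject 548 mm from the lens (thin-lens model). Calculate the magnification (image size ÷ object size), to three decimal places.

Thin lens: 1/f = 1/dₒ + 1/dᵢ → 1/dᵢ = 1/184.8 − 1/548 = 0.0035864 mm⁻¹, so dᵢ ≈ 278.8282 mm.
Magnification m = dᵢ/dₒ = 278.8282/548 ≈ 0.50881.

0.509×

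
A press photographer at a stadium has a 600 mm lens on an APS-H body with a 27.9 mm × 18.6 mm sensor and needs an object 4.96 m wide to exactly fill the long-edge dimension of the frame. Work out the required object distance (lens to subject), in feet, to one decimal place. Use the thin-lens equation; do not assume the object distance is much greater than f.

W: 4.96 m = 4960 mm.
Magnification m = w/W = dᵢ/dₒ; combined with 1/f = 1/dₒ + 1/dᵢ this gives dₒ = f·(1 + W/w).
dₒ = 600 mm × (1 + 4960/27.9) = 600 × 178.7778 ≈ 107266.667 mm = 107266.667/304.8 ft = 351.925 ft.

351.9 ft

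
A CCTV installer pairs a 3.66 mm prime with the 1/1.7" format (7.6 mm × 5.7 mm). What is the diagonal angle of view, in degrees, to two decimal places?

104.77°

Sensor diagonal = √(7.6² + 5.7²) = √90.2500 ≈ 9.5000 mm.
Angle of view α = 2·arctan(d/2f) with d = 9.5000 mm and f = 3.66 mm.
d/2f = 1.29781; arctan(1.29781) ≈ 52.3848°, so α ≈ 104.7696°.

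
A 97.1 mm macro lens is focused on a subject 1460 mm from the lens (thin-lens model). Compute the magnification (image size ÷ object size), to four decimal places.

0.0712×

Thin lens: 1/f = 1/dₒ + 1/dᵢ → 1/dᵢ = 1/97.1 − 1/1460 = 0.0096137 mm⁻¹, so dᵢ ≈ 104.0179 mm.
Magnification m = dᵢ/dₒ = 104.0179/1460 ≈ 0.07125.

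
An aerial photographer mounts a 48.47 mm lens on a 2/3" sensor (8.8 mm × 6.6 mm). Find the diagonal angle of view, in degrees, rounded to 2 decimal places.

12.95°

Sensor diagonal = √(8.8² + 6.6²) = √121.0000 ≈ 11.0000 mm.
Angle of view α = 2·arctan(d/2f) with d = 11.0000 mm and f = 48.47 mm.
d/2f = 0.11347; arctan(0.11347) ≈ 6.4738°, so α ≈ 12.9476°.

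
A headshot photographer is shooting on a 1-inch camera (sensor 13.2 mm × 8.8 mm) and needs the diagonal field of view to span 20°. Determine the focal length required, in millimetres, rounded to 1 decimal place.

45.0 mm

Sensor diagonal = √(13.2² + 8.8²) = √251.6800 ≈ 15.8644 mm.
From α = 2·arctan(d/2f) we get f = d / (2·tan(α/2)).
With d = 15.8644 mm and α/2 = 10°, tan(α/2) ≈ 0.17633, so f ≈ 15.8644 / 0.35265 ≈ 44.9858 mm.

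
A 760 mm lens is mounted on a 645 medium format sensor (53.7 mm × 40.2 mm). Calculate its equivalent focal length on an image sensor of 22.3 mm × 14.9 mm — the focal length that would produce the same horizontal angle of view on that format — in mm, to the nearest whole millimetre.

Equal angle of view means equal width/f ratio, so f₂ = f₁ · (width₂/width₁) = 760 × 22.3/53.7.
f₂ = 760 × 0.41527 ≈ 315.605 mm.

316 mm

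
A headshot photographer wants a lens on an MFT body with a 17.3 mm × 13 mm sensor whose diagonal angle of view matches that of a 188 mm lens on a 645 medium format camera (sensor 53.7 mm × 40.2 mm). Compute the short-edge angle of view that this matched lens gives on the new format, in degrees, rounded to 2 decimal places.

12.23°

Sensor diagonal = √(53.7² + 40.2²) = √4499.7300 ≈ 67.0800 mm.
Sensor diagonal = √(17.3² + 13²) = √468.2900 ≈ 21.6400 mm.
Equal diagonal AOV ⇒ f₂ = f₁ · 21.6400/67.0800 = 188 × 0.32260 ≈ 60.6488 mm.
Short-edge AOV on the new format = 2·arctan(13 / (2 × 60.6488)) = 2·arctan(0.10717) ≈ 12.2346°.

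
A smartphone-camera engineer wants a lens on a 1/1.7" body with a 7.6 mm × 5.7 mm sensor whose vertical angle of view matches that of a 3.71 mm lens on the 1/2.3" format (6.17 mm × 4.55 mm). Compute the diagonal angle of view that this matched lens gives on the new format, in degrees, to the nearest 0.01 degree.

Equal vertical AOV ⇒ f₂ = f₁ · 5.7/4.55 = 3.71 × 1.25275 ≈ 4.6477 mm.
Sensor diagonal = √(7.6² + 5.7²) = √90.2500 ≈ 9.5000 mm.
Diagonal AOV on the new format = 2·arctan(9.5000 / (2 × 4.6477)) = 2·arctan(1.02201) ≈ 91.2474°.

91.25°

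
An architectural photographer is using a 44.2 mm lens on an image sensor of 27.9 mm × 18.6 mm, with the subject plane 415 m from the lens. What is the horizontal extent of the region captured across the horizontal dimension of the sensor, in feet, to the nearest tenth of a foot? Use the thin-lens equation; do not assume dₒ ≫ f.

dₒ: 415 m = 415000 mm.
Similar triangles through the lens centre give W/dₒ = w/dᵢ; with 1/f = 1/dₒ + 1/dᵢ this gives W = w·(dₒ − f)/f.
W = 27.9 mm × (415000 − 44.2) / 44.2 = 27.9 × 9388.1403 ≈ 261929.114 mm = 261929.114/304.8 ft = 859.348 ft.

859.3 ft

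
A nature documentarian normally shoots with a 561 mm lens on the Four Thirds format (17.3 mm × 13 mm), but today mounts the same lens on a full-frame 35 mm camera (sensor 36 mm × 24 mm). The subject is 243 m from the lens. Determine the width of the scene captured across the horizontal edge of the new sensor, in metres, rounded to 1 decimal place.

15.6 m

The focal length stays 561 mm; the relevant sensor dimension is now w = 36 mm. Object distance dₒ = 243 m = 243000 mm.
Thin-lens field width W = w·(dₒ − f)/f = 36 × (243000 − 561)/561 ≈ 15557.583 mm = 15.5576 m.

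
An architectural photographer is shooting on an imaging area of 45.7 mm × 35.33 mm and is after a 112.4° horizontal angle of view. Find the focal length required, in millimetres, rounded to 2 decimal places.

From α = 2·arctan(w/2f) we get f = w / (2·tan(α/2)).
With w = 45.7 mm and α/2 = 56.2°, tan(α/2) ≈ 1.49378, so f ≈ 45.7 / 2.98756 ≈ 15.2967 mm.

15.30 mm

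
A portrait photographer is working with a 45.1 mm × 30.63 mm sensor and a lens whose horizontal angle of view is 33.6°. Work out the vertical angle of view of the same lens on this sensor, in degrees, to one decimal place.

23.2°

From the horizontal AOV: f = 45.1 / (2·tan(16.8°)) = 45.1 / 0.60384 ≈ 74.6892 mm.
Vertical AOV = 2·arctan(30.63 / (2 × 74.6892)) = 2·arctan(0.20505) ≈ 23.1757°.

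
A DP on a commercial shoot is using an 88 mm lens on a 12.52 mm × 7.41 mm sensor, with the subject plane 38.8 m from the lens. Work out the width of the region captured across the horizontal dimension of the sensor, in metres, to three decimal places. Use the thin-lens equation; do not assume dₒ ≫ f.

dₒ: 38.8 m = 38800 mm.
Similar triangles through the lens centre give W/dₒ = w/dᵢ; with 1/f = 1/dₒ + 1/dᵢ this gives W = w·(dₒ − f)/f.
W = 12.52 mm × (38800 − 88) / 88 = 12.52 × 439.9091 ≈ 5507.662 mm = 5.50766 m.

5.508 m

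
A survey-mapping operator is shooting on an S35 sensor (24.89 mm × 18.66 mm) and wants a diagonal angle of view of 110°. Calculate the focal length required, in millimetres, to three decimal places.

10.891 mm

Sensor diagonal = √(24.89² + 18.66²) = √967.7077 ≈ 31.1080 mm.
From α = 2·arctan(d/2f) we get f = d / (2·tan(α/2)).
With d = 31.1080 mm and α/2 = 55°, tan(α/2) ≈ 1.42815, so f ≈ 31.1080 / 2.85630 ≈ 10.8910 mm.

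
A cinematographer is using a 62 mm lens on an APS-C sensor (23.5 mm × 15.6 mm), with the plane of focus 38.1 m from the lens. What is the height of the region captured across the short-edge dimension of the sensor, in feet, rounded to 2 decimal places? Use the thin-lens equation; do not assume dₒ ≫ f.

31.40 ft

dₒ: 38.1 m = 38100 mm.
Similar triangles through the lens centre give W/dₒ = h/dᵢ; with 1/f = 1/dₒ + 1/dᵢ this gives W = h·(dₒ − f)/f.
W = 15.6 mm × (38100 − 62) / 62 = 15.6 × 613.5161 ≈ 9570.852 mm = 9570.852/304.8 ft = 31.4004 ft.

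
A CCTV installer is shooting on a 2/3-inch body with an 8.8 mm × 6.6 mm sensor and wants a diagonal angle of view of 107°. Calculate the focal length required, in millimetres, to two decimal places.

4.07 mm

Sensor diagonal = √(8.8² + 6.6²) = √121.0000 ≈ 11.0000 mm.
From α = 2·arctan(d/2f) we get f = d / (2·tan(α/2)).
With d = 11.0000 mm and α/2 = 53.5°, tan(α/2) ≈ 1.35142, so f ≈ 11.0000 / 2.70284 ≈ 4.0698 mm.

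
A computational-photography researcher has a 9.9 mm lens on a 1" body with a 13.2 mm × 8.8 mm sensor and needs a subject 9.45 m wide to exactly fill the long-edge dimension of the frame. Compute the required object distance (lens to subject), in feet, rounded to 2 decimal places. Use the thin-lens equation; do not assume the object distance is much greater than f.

23.29 ft

W: 9.45 m = 9450 mm.
Magnification m = w/W = dᵢ/dₒ; combined with 1/f = 1/dₒ + 1/dᵢ this gives dₒ = f·(1 + W/w).
dₒ = 9.9 mm × (1 + 9450/13.2) = 9.9 × 716.9091 ≈ 7097.400 mm = 7097.400/304.8 ft = 23.2854 ft.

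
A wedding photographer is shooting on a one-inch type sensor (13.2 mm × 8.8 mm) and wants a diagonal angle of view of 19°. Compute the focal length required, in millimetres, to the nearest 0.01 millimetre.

47.40 mm

Sensor diagonal = √(13.2² + 8.8²) = √251.6800 ≈ 15.8644 mm.
From α = 2·arctan(d/2f) we get f = d / (2·tan(α/2)).
With d = 15.8644 mm and α/2 = 9.5°, tan(α/2) ≈ 0.16734, so f ≈ 15.8644 / 0.33469 ≈ 47.4010 mm.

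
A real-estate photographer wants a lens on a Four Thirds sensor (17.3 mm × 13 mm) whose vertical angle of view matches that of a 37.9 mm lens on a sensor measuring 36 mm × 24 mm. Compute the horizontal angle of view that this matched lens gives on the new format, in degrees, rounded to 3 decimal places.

Equal vertical AOV ⇒ f₂ = f₁ · 13/24 = 37.9 × 0.54167 ≈ 20.5292 mm.
Horizontal AOV on the new format = 2·arctan(17.3 / (2 × 20.5292)) = 2·arctan(0.42135) ≈ 45.6964°.

45.696°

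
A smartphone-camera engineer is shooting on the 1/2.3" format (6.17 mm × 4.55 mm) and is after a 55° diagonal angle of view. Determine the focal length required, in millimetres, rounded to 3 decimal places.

7.363 mm

Sensor diagonal = √(6.17² + 4.55²) = √58.7714 ≈ 7.6663 mm.
From α = 2·arctan(d/2f) we get f = d / (2·tan(α/2)).
With d = 7.6663 mm and α/2 = 27.5°, tan(α/2) ≈ 0.52057, so f ≈ 7.6663 / 1.04113 ≈ 7.3634 mm.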